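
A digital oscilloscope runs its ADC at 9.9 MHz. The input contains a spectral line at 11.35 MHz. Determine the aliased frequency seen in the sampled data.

11.35 MHz mod fs = 1.45 MHz.
1.45 MHz ≤ fs/2 = 4.95 MHz, appears at 1.45 MHz.

1.45 MHz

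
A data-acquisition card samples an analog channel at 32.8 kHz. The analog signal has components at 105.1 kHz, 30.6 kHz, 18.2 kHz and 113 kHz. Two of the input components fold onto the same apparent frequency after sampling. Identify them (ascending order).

18.2 kHz, 113 kHz

fs/2 = 16.4 kHz.
105.1 kHz mod fs = 6.7 kHz.
6.7 kHz ≤ fs/2 = 16.4 kHz, appears at 6.7 kHz.
30.6 kHz > fs/2 = 16.4 kHz, folds to fs − 30.6 kHz = 2.2 kHz.
18.2 kHz > fs/2 = 16.4 kHz, folds to fs − 18.2 kHz = 14.6 kHz.
113 kHz mod fs = 14.6 kHz.
14.6 kHz ≤ fs/2 = 16.4 kHz, appears at 14.6 kHz.
18.2 kHz and 113 kHz both map to 14.6 kHz.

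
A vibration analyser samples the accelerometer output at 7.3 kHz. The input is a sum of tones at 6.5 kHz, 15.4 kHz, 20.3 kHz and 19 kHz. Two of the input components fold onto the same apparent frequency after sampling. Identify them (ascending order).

6.5 kHz, 15.4 kHz

fs/2 = 3.65 kHz.
6.5 kHz > fs/2 = 3.65 kHz, folds to fs − 6.5 kHz = 0.8 kHz.
15.4 kHz mod fs = 0.8 kHz.
0.8 kHz ≤ fs/2 = 3.65 kHz, appears at 0.8 kHz.
20.3 kHz mod fs = 5.7 kHz.
5.7 kHz > fs/2 = 3.65 kHz, folds to fs − 5.7 kHz = 1.6 kHz.
19 kHz mod fs = 4.4 kHz.
4.4 kHz > fs/2 = 3.65 kHz, folds to fs − 4.4 kHz = 2.9 kHz.
6.5 kHz and 15.4 kHz both map to 0.8 kHz.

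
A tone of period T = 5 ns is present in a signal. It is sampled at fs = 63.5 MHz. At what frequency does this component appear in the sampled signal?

9.5 MHz

T = 5 ns → f = 1/T = 200 MHz.
200 MHz mod fs = 9.5 MHz.
9.5 MHz ≤ fs/2 = 31.75 MHz, appears at 9.5 MHz.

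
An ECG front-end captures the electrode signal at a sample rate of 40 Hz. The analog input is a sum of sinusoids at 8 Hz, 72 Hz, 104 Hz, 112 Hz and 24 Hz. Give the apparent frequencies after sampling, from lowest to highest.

fs/2 = 20 Hz.
8 Hz ≤ fs/2 = 20 Hz, passes unchanged.
72 Hz mod fs = 32 Hz.
32 Hz > fs/2 = 20 Hz, folds to fs − 32 Hz = 8 Hz.
104 Hz mod fs = 24 Hz.
24 Hz > fs/2 = 20 Hz, folds to fs − 24 Hz = 16 Hz.
112 Hz mod fs = 32 Hz.
32 Hz > fs/2 = 20 Hz, folds to fs − 32 Hz = 8 Hz.
24 Hz > fs/2 = 20 Hz, folds to fs − 24 Hz = 16 Hz.
Distinct values: {8 Hz, 16 Hz}.

8 Hz, 16 Hz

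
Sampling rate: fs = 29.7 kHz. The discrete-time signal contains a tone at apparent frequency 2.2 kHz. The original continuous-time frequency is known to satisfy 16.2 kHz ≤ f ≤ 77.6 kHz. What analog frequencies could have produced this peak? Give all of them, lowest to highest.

27.5 kHz, 31.9 kHz, 57.2 kHz, 61.6 kHz

Frequencies that alias to 2.2 kHz are k·fs ± 2.2 kHz for integer k ≥ 0.
k=0: 2.2 kHz.
k=1: 27.5 kHz, 31.9 kHz.
k=2: 57.2 kHz, 61.6 kHz.
k=3: 86.9 kHz, 91.3 kHz.
Within [16.2 kHz, 77.6 kHz]: 27.5 kHz, 31.9 kHz, 57.2 kHz, 61.6 kHz.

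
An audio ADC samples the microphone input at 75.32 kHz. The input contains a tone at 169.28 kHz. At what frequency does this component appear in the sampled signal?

18.64 kHz

169.28 kHz mod fs = 18.64 kHz.
18.64 kHz ≤ fs/2 = 37.66 kHz, appears at 18.64 kHz.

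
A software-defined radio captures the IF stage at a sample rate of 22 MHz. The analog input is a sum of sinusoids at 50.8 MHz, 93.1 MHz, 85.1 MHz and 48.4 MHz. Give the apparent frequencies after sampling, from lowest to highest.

2.9 MHz, 4.4 MHz, 5.1 MHz, 6.8 MHz

fs/2 = 11 MHz.
50.8 MHz mod fs = 6.8 MHz.
6.8 MHz ≤ fs/2 = 11 MHz, appears at 6.8 MHz.
93.1 MHz mod fs = 5.1 MHz.
5.1 MHz ≤ fs/2 = 11 MHz, appears at 5.1 MHz.
85.1 MHz mod fs = 19.1 MHz.
19.1 MHz > fs/2 = 11 MHz, folds to fs − 19.1 MHz = 2.9 MHz.
48.4 MHz mod fs = 4.4 MHz.
4.4 MHz ≤ fs/2 = 11 MHz, appears at 4.4 MHz.
Distinct values: {2.9 MHz, 4.4 MHz, 5.1 MHz, 6.8 MHz}.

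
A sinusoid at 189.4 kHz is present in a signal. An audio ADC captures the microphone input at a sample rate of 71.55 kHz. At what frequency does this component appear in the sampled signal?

25.25 kHz

189.4 kHz mod fs = 46.3 kHz.
46.3 kHz > fs/2 = 35.775 kHz, folds to fs − 46.3 kHz = 25.25 kHz.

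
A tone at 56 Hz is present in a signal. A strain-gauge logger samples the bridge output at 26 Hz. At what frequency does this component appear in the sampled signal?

56 Hz mod fs = 4 Hz.
4 Hz ≤ fs/2 = 13 Hz, appears at 4 Hz.

4 Hz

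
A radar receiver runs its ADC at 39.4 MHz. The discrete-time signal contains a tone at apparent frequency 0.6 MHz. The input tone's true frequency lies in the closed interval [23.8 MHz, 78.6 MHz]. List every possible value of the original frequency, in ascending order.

38.8 MHz, 40 MHz, 78.2 MHz

Frequencies that alias to 0.6 MHz are k·fs ± 0.6 MHz for integer k ≥ 0.
k=0: 0.6 MHz.
k=1: 38.8 MHz, 40 MHz.
k=2: 78.2 MHz, 79.4 MHz.
k=3: 117.6 MHz, 118.8 MHz.
Within [23.8 MHz, 78.6 MHz]: 38.8 MHz, 40 MHz, 78.2 MHz.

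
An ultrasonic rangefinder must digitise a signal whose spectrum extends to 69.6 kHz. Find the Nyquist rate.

139.2 kHz

Nyquist rate = 2 × 69.6 kHz = 139.2 kHz.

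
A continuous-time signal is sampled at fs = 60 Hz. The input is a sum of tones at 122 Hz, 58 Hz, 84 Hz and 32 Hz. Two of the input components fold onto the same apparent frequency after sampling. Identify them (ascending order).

fs/2 = 30 Hz.
122 Hz mod fs = 2 Hz.
2 Hz ≤ fs/2 = 30 Hz, appears at 2 Hz.
58 Hz > fs/2 = 30 Hz, folds to fs − 58 Hz = 2 Hz.
84 Hz mod fs = 24 Hz.
24 Hz ≤ fs/2 = 30 Hz, appears at 24 Hz.
32 Hz > fs/2 = 30 Hz, folds to fs − 32 Hz = 28 Hz.
58 Hz and 122 Hz both map to 2 Hz.

58 Hz, 122 Hz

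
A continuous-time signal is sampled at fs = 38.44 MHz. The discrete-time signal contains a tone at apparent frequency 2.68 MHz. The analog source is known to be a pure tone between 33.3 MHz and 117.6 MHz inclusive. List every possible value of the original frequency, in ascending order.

35.76 MHz, 41.12 MHz, 74.2 MHz, 79.56 MHz, 112.64 MHz

Frequencies that alias to 2.68 MHz are k·fs ± 2.68 MHz for integer k ≥ 0.
k=0: 2.68 MHz.
k=1: 35.76 MHz, 41.12 MHz.
k=2: 74.2 MHz, 79.56 MHz.
k=3: 112.64 MHz, 118 MHz.
k=4: 151.08 MHz, 156.44 MHz.
Within [33.3 MHz, 117.6 MHz]: 35.76 MHz, 41.12 MHz, 74.2 MHz, 79.56 MHz, 112.64 MHz.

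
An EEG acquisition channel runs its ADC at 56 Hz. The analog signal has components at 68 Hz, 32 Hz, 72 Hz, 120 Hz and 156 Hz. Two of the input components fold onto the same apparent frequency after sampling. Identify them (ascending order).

68 Hz, 156 Hz

fs/2 = 28 Hz.
68 Hz mod fs = 12 Hz.
12 Hz ≤ fs/2 = 28 Hz, appears at 12 Hz.
32 Hz > fs/2 = 28 Hz, folds to fs − 32 Hz = 24 Hz.
72 Hz mod fs = 16 Hz.
16 Hz ≤ fs/2 = 28 Hz, appears at 16 Hz.
120 Hz mod fs = 8 Hz.
8 Hz ≤ fs/2 = 28 Hz, appears at 8 Hz.
156 Hz mod fs = 44 Hz.
44 Hz > fs/2 = 28 Hz, folds to fs − 44 Hz = 12 Hz.
68 Hz and 156 Hz both map to 12 Hz.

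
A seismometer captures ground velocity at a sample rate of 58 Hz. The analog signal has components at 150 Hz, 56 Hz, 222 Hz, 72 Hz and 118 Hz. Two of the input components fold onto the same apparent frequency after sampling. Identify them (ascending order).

56 Hz, 118 Hz

fs/2 = 29 Hz.
150 Hz mod fs = 34 Hz.
34 Hz > fs/2 = 29 Hz, folds to fs − 34 Hz = 24 Hz.
56 Hz > fs/2 = 29 Hz, folds to fs − 56 Hz = 2 Hz.
222 Hz mod fs = 48 Hz.
48 Hz > fs/2 = 29 Hz, folds to fs − 48 Hz = 10 Hz.
72 Hz mod fs = 14 Hz.
14 Hz ≤ fs/2 = 29 Hz, appears at 14 Hz.
118 Hz mod fs = 2 Hz.
2 Hz ≤ fs/2 = 29 Hz, appears at 2 Hz.
56 Hz and 118 Hz both map to 2 Hz.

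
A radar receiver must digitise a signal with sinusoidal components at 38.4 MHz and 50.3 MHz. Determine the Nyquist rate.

100.6 MHz

Highest-frequency component: 50.3 MHz.
Nyquist rate = 2 × 50.3 MHz = 100.6 MHz.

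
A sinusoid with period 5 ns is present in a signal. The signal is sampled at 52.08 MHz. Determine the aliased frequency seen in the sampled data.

8.32 MHz

T = 5 ns → f = 1/T = 200 MHz.
200 MHz mod fs = 43.76 MHz.
43.76 MHz > fs/2 = 26.04 MHz, folds to fs − 43.76 MHz = 8.32 MHz.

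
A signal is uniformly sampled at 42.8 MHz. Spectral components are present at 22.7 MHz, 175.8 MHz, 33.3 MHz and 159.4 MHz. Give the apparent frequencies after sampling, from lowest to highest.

4.6 MHz, 9.5 MHz, 11.8 MHz, 20.1 MHz

fs/2 = 21.4 MHz.
22.7 MHz > fs/2 = 21.4 MHz, folds to fs − 22.7 MHz = 20.1 MHz.
175.8 MHz mod fs = 4.6 MHz.
4.6 MHz ≤ fs/2 = 21.4 MHz, appears at 4.6 MHz.
33.3 MHz > fs/2 = 21.4 MHz, folds to fs − 33.3 MHz = 9.5 MHz.
159.4 MHz mod fs = 31 MHz.
31 MHz > fs/2 = 21.4 MHz, folds to fs − 31 MHz = 11.8 MHz.
Distinct values: {4.6 MHz, 9.5 MHz, 11.8 MHz, 20.1 MHz}.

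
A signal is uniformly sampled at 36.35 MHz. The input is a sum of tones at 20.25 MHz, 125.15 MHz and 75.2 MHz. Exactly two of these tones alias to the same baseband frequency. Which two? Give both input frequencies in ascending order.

fs/2 = 18.175 MHz.
20.25 MHz > fs/2 = 18.175 MHz, folds to fs − 20.25 MHz = 16.1 MHz.
125.15 MHz mod fs = 16.1 MHz.
16.1 MHz ≤ fs/2 = 18.175 MHz, appears at 16.1 MHz.
75.2 MHz mod fs = 2.5 MHz.
2.5 MHz ≤ fs/2 = 18.175 MHz, appears at 2.5 MHz.
20.25 MHz and 125.15 MHz both map to 16.1 MHz.

20.25 MHz, 125.15 MHz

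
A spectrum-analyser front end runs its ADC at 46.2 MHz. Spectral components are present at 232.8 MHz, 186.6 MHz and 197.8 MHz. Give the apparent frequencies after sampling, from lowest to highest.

fs/2 = 23.1 MHz.
232.8 MHz mod fs = 1.8 MHz.
1.8 MHz ≤ fs/2 = 23.1 MHz, appears at 1.8 MHz.
186.6 MHz mod fs = 1.8 MHz.
1.8 MHz ≤ fs/2 = 23.1 MHz, appears at 1.8 MHz.
197.8 MHz mod fs = 13 MHz.
13 MHz ≤ fs/2 = 23.1 MHz, appears at 13 MHz.
Distinct values: {1.8 MHz, 13 MHz}.

1.8 MHz, 13 MHz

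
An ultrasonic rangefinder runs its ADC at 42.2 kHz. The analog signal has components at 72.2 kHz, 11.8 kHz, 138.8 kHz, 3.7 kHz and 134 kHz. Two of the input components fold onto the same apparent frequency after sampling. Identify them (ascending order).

fs/2 = 21.1 kHz.
72.2 kHz mod fs = 30 kHz.
30 kHz > fs/2 = 21.1 kHz, folds to fs − 30 kHz = 12.2 kHz.
11.8 kHz ≤ fs/2 = 21.1 kHz, passes unchanged.
138.8 kHz mod fs = 12.2 kHz.
12.2 kHz ≤ fs/2 = 21.1 kHz, appears at 12.2 kHz.
3.7 kHz ≤ fs/2 = 21.1 kHz, passes unchanged.
134 kHz mod fs = 7.4 kHz.
7.4 kHz ≤ fs/2 = 21.1 kHz, appears at 7.4 kHz.
72.2 kHz and 138.8 kHz both map to 12.2 kHz.

72.2 kHz, 138.8 kHz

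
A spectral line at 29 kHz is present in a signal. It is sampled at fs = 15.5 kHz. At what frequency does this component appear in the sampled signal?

29 kHz mod fs = 13.5 kHz.
13.5 kHz > fs/2 = 7.75 kHz, folds to fs − 13.5 kHz = 2 kHz.

2 kHz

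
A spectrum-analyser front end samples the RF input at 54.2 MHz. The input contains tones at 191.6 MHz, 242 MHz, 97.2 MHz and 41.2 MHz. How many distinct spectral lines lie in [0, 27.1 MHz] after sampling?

fs/2 = 27.1 MHz.
191.6 MHz mod fs = 29 MHz.
29 MHz > fs/2 = 27.1 MHz, folds to fs − 29 MHz = 25.2 MHz.
242 MHz mod fs = 25.2 MHz.
25.2 MHz ≤ fs/2 = 27.1 MHz, appears at 25.2 MHz.
97.2 MHz mod fs = 43 MHz.
43 MHz > fs/2 = 27.1 MHz, folds to fs − 43 MHz = 11.2 MHz.
41.2 MHz > fs/2 = 27.1 MHz, folds to fs − 41.2 MHz = 13 MHz.
Distinct values: {11.2 MHz, 13 MHz, 25.2 MHz} → 3.

3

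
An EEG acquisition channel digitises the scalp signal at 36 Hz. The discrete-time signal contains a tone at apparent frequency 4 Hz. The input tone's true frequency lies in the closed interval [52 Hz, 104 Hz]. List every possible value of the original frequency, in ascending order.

68 Hz, 76 Hz, 104 Hz

Frequencies that alias to 4 Hz are k·fs ± 4 Hz for integer k ≥ 0.
k=0: 4 Hz.
k=1: 32 Hz, 40 Hz.
k=2: 68 Hz, 76 Hz.
k=3: 104 Hz, 112 Hz.
k=4: 140 Hz, 148 Hz.
Within [52 Hz, 104 Hz]: 68 Hz, 76 Hz, 104 Hz.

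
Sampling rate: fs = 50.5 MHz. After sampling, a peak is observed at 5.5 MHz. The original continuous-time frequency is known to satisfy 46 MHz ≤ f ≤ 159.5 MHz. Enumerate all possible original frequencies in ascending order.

56 MHz, 95.5 MHz, 106.5 MHz, 146 MHz, 157 MHz

Frequencies that alias to 5.5 MHz are k·fs ± 5.5 MHz for integer k ≥ 0.
k=0: 5.5 MHz.
k=1: 45 MHz, 56 MHz.
k=2: 95.5 MHz, 106.5 MHz.
k=3: 146 MHz, 157 MHz.
k=4: 196.5 MHz, 207.5 MHz.
Within [46 MHz, 159.5 MHz]: 56 MHz, 95.5 MHz, 106.5 MHz, 146 MHz, 157 MHz.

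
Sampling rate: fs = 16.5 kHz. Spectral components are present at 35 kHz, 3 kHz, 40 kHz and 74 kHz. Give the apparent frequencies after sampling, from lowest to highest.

2 kHz, 3 kHz, 7 kHz, 8 kHz

fs/2 = 8.25 kHz.
35 kHz mod fs = 2 kHz.
2 kHz ≤ fs/2 = 8.25 kHz, appears at 2 kHz.
3 kHz ≤ fs/2 = 8.25 kHz, passes unchanged.
40 kHz mod fs = 7 kHz.
7 kHz ≤ fs/2 = 8.25 kHz, appears at 7 kHz.
74 kHz mod fs = 8 kHz.
8 kHz ≤ fs/2 = 8.25 kHz, appears at 8 kHz.
Distinct values: {2 kHz, 3 kHz, 7 kHz, 8 kHz}.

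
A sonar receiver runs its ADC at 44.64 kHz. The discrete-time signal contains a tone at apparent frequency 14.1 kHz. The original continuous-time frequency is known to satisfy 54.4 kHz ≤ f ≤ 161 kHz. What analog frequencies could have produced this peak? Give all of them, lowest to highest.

Frequencies that alias to 14.1 kHz are k·fs ± 14.1 kHz for integer k ≥ 0.
k=0: 14.1 kHz.
k=1: 30.54 kHz, 58.74 kHz.
k=2: 75.18 kHz, 103.38 kHz.
k=3: 119.82 kHz, 148.02 kHz.
k=4: 164.46 kHz, 192.66 kHz.
Within [54.4 kHz, 161 kHz]: 58.74 kHz, 75.18 kHz, 103.38 kHz, 119.82 kHz, 148.02 kHz.

58.74 kHz, 75.18 kHz, 103.38 kHz, 119.82 kHz, 148.02 kHz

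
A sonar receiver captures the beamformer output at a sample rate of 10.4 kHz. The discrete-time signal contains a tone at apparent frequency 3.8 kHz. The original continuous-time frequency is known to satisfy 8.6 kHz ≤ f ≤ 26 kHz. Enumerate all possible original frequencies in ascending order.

Frequencies that alias to 3.8 kHz are k·fs ± 3.8 kHz for integer k ≥ 0.
k=0: 3.8 kHz.
k=1: 6.6 kHz, 14.2 kHz.
k=2: 17 kHz, 24.6 kHz.
k=3: 27.4 kHz, 35 kHz.
Within [8.6 kHz, 26 kHz]: 14.2 kHz, 17 kHz, 24.6 kHz.

14.2 kHz, 17 kHz, 24.6 kHz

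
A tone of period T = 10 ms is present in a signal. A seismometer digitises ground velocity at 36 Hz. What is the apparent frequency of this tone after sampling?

8 Hz

T = 10 ms → f = 1/T = 100 Hz.
100 Hz mod fs = 28 Hz.
28 Hz > fs/2 = 18 Hz, folds to fs − 28 Hz = 8 Hz.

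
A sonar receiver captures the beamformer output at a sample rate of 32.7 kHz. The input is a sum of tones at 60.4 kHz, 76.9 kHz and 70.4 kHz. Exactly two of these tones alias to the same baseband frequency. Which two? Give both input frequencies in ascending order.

fs/2 = 16.35 kHz.
60.4 kHz mod fs = 27.7 kHz.
27.7 kHz > fs/2 = 16.35 kHz, folds to fs − 27.7 kHz = 5 kHz.
76.9 kHz mod fs = 11.5 kHz.
11.5 kHz ≤ fs/2 = 16.35 kHz, appears at 11.5 kHz.
70.4 kHz mod fs = 5 kHz.
5 kHz ≤ fs/2 = 16.35 kHz, appears at 5 kHz.
60.4 kHz and 70.4 kHz both map to 5 kHz.

60.4 kHz, 70.4 kHz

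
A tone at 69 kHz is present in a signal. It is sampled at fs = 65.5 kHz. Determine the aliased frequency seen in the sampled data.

3.5 kHz

69 kHz mod fs = 3.5 kHz.
3.5 kHz ≤ fs/2 = 32.75 kHz, appears at 3.5 kHz.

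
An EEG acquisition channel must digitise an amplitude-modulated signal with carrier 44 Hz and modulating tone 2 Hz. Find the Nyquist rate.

92 Hz

AM sidebands sit at fc ± fm = 42 Hz and 46 Hz.
Highest-frequency component: 46 Hz.
Nyquist rate = 2 × 46 Hz = 92 Hz.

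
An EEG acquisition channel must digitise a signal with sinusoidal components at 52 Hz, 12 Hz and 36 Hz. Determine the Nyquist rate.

Highest-frequency component: 52 Hz.
Nyquist rate = 2 × 52 Hz = 104 Hz.

104 Hz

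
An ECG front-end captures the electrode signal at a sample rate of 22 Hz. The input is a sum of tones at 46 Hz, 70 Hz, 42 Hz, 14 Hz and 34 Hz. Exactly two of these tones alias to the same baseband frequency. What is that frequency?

2 Hz

fs/2 = 11 Hz.
46 Hz mod fs = 2 Hz.
2 Hz ≤ fs/2 = 11 Hz, appears at 2 Hz.
70 Hz mod fs = 4 Hz.
4 Hz ≤ fs/2 = 11 Hz, appears at 4 Hz.
42 Hz mod fs = 20 Hz.
20 Hz > fs/2 = 11 Hz, folds to fs − 20 Hz = 2 Hz.
14 Hz > fs/2 = 11 Hz, folds to fs − 14 Hz = 8 Hz.
34 Hz mod fs = 12 Hz.
12 Hz > fs/2 = 11 Hz, folds to fs − 12 Hz = 10 Hz.
42 Hz and 46 Hz both map to 2 Hz.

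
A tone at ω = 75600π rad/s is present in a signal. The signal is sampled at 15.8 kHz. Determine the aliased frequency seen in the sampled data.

6.2 kHz

ω = 75600π rad/s → f = ω/(2π) = 37800 Hz = 37.8 kHz.
37.8 kHz mod fs = 6.2 kHz.
6.2 kHz ≤ fs/2 = 7.9 kHz, appears at 6.2 kHz.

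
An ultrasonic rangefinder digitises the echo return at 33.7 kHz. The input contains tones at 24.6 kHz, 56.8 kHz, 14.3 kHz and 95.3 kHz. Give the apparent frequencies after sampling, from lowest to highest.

fs/2 = 16.85 kHz.
24.6 kHz > fs/2 = 16.85 kHz, folds to fs − 24.6 kHz = 9.1 kHz.
56.8 kHz mod fs = 23.1 kHz.
23.1 kHz > fs/2 = 16.85 kHz, folds to fs − 23.1 kHz = 10.6 kHz.
14.3 kHz ≤ fs/2 = 16.85 kHz, passes unchanged.
95.3 kHz mod fs = 27.9 kHz.
27.9 kHz > fs/2 = 16.85 kHz, folds to fs − 27.9 kHz = 5.8 kHz.
Distinct values: {5.8 kHz, 9.1 kHz, 10.6 kHz, 14.3 kHz}.

5.8 kHz, 9.1 kHz, 10.6 kHz, 14.3 kHz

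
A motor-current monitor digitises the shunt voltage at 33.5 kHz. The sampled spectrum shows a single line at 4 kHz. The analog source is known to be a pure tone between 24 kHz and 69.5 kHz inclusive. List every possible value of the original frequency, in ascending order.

Frequencies that alias to 4 kHz are k·fs ± 4 kHz for integer k ≥ 0.
k=0: 4 kHz.
k=1: 29.5 kHz, 37.5 kHz.
k=2: 63 kHz, 71 kHz.
k=3: 96.5 kHz, 104.5 kHz.
Within [24 kHz, 69.5 kHz]: 29.5 kHz, 37.5 kHz, 63 kHz.

29.5 kHz, 37.5 kHz, 63 kHz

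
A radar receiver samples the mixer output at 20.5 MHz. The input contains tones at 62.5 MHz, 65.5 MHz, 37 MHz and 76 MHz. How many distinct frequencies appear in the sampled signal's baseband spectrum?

3

fs/2 = 10.25 MHz.
62.5 MHz mod fs = 1 MHz.
1 MHz ≤ fs/2 = 10.25 MHz, appears at 1 MHz.
65.5 MHz mod fs = 4 MHz.
4 MHz ≤ fs/2 = 10.25 MHz, appears at 4 MHz.
37 MHz mod fs = 16.5 MHz.
16.5 MHz > fs/2 = 10.25 MHz, folds to fs − 16.5 MHz = 4 MHz.
76 MHz mod fs = 14.5 MHz.
14.5 MHz > fs/2 = 10.25 MHz, folds to fs − 14.5 MHz = 6 MHz.
Distinct values: {1 MHz, 4 MHz, 6 MHz} → 3.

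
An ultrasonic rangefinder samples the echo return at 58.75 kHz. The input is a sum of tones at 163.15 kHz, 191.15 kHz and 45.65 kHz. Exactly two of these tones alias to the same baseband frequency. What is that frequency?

13.1 kHz

fs/2 = 29.375 kHz.
163.15 kHz mod fs = 45.65 kHz.
45.65 kHz > fs/2 = 29.375 kHz, folds to fs − 45.65 kHz = 13.1 kHz.
191.15 kHz mod fs = 14.9 kHz.
14.9 kHz ≤ fs/2 = 29.375 kHz, appears at 14.9 kHz.
45.65 kHz > fs/2 = 29.375 kHz, folds to fs − 45.65 kHz = 13.1 kHz.
45.65 kHz and 163.15 kHz both map to 13.1 kHz.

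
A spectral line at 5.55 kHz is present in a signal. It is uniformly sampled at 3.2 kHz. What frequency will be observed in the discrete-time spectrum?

0.85 kHz

5.55 kHz mod fs = 2.35 kHz.
2.35 kHz > fs/2 = 1.6 kHz, folds to fs − 2.35 kHz = 0.85 kHz.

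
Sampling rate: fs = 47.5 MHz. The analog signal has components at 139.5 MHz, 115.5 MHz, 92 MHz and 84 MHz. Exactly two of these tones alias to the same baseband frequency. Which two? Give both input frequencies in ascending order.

fs/2 = 23.75 MHz.
139.5 MHz mod fs = 44.5 MHz.
44.5 MHz > fs/2 = 23.75 MHz, folds to fs − 44.5 MHz = 3 MHz.
115.5 MHz mod fs = 20.5 MHz.
20.5 MHz ≤ fs/2 = 23.75 MHz, appears at 20.5 MHz.
92 MHz mod fs = 44.5 MHz.
44.5 MHz > fs/2 = 23.75 MHz, folds to fs − 44.5 MHz = 3 MHz.
84 MHz mod fs = 36.5 MHz.
36.5 MHz > fs/2 = 23.75 MHz, folds to fs − 36.5 MHz = 11 MHz.
92 MHz and 139.5 MHz both map to 3 MHz.

92 MHz, 139.5 MHz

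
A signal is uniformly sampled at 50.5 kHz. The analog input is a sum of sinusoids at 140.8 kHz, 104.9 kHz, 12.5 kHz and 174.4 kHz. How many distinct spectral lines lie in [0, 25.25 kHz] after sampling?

fs/2 = 25.25 kHz.
140.8 kHz mod fs = 39.8 kHz.
39.8 kHz > fs/2 = 25.25 kHz, folds to fs − 39.8 kHz = 10.7 kHz.
104.9 kHz mod fs = 3.9 kHz.
3.9 kHz ≤ fs/2 = 25.25 kHz, appears at 3.9 kHz.
12.5 kHz ≤ fs/2 = 25.25 kHz, passes unchanged.
174.4 kHz mod fs = 22.9 kHz.
22.9 kHz ≤ fs/2 = 25.25 kHz, appears at 22.9 kHz.
Distinct values: {3.9 kHz, 10.7 kHz, 12.5 kHz, 22.9 kHz} → 4.

4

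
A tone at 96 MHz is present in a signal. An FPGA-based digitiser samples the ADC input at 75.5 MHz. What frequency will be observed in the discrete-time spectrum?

96 MHz mod fs = 20.5 MHz.
20.5 MHz ≤ fs/2 = 37.75 MHz, appears at 20.5 MHz.

20.5 MHz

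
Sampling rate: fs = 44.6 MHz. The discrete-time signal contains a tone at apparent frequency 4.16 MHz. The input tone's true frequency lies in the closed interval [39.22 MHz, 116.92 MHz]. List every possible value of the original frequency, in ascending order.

40.44 MHz, 48.76 MHz, 85.04 MHz, 93.36 MHz

Frequencies that alias to 4.16 MHz are k·fs ± 4.16 MHz for integer k ≥ 0.
k=0: 4.16 MHz.
k=1: 40.44 MHz, 48.76 MHz.
k=2: 85.04 MHz, 93.36 MHz.
k=3: 129.64 MHz, 137.96 MHz.
Within [39.22 MHz, 116.92 MHz]: 40.44 MHz, 48.76 MHz, 85.04 MHz, 93.36 MHz.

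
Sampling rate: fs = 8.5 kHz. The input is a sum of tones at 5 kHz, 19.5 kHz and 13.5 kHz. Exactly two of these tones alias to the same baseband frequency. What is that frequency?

fs/2 = 4.25 kHz.
5 kHz > fs/2 = 4.25 kHz, folds to fs − 5 kHz = 3.5 kHz.
19.5 kHz mod fs = 2.5 kHz.
2.5 kHz ≤ fs/2 = 4.25 kHz, appears at 2.5 kHz.
13.5 kHz mod fs = 5 kHz.
5 kHz > fs/2 = 4.25 kHz, folds to fs − 5 kHz = 3.5 kHz.
5 kHz and 13.5 kHz both map to 3.5 kHz.

3.5 kHz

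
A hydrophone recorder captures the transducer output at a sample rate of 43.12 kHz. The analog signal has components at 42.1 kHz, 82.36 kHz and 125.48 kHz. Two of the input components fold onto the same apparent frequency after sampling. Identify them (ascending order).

fs/2 = 21.56 kHz.
42.1 kHz > fs/2 = 21.56 kHz, folds to fs − 42.1 kHz = 1.02 kHz.
82.36 kHz mod fs = 39.24 kHz.
39.24 kHz > fs/2 = 21.56 kHz, folds to fs − 39.24 kHz = 3.88 kHz.
125.48 kHz mod fs = 39.24 kHz.
39.24 kHz > fs/2 = 21.56 kHz, folds to fs − 39.24 kHz = 3.88 kHz.
82.36 kHz and 125.48 kHz both map to 3.88 kHz.

82.36 kHz, 125.48 kHz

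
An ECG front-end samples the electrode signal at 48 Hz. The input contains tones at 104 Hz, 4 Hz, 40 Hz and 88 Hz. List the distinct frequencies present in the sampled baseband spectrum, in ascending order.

fs/2 = 24 Hz.
104 Hz mod fs = 8 Hz.
8 Hz ≤ fs/2 = 24 Hz, appears at 8 Hz.
4 Hz ≤ fs/2 = 24 Hz, passes unchanged.
40 Hz > fs/2 = 24 Hz, folds to fs − 40 Hz = 8 Hz.
88 Hz mod fs = 40 Hz.
40 Hz > fs/2 = 24 Hz, folds to fs − 40 Hz = 8 Hz.
Distinct values: {4 Hz, 8 Hz}.

4 Hz, 8 Hz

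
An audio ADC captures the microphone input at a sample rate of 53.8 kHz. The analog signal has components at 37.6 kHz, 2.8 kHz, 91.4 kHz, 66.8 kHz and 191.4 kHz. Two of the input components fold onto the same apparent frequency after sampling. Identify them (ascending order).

37.6 kHz, 91.4 kHz

fs/2 = 26.9 kHz.
37.6 kHz > fs/2 = 26.9 kHz, folds to fs − 37.6 kHz = 16.2 kHz.
2.8 kHz ≤ fs/2 = 26.9 kHz, passes unchanged.
91.4 kHz mod fs = 37.6 kHz.
37.6 kHz > fs/2 = 26.9 kHz, folds to fs − 37.6 kHz = 16.2 kHz.
66.8 kHz mod fs = 13 kHz.
13 kHz ≤ fs/2 = 26.9 kHz, appears at 13 kHz.
191.4 kHz mod fs = 30 kHz.
30 kHz > fs/2 = 26.9 kHz, folds to fs − 30 kHz = 23.8 kHz.
37.6 kHz and 91.4 kHz both map to 16.2 kHz.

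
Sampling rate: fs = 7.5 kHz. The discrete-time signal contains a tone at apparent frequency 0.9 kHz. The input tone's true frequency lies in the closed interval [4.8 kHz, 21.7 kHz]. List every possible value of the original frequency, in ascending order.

6.6 kHz, 8.4 kHz, 14.1 kHz, 15.9 kHz, 21.6 kHz

Frequencies that alias to 0.9 kHz are k·fs ± 0.9 kHz for integer k ≥ 0.
k=0: 0.9 kHz.
k=1: 6.6 kHz, 8.4 kHz.
k=2: 14.1 kHz, 15.9 kHz.
k=3: 21.6 kHz, 23.4 kHz.
k=4: 29.1 kHz, 30.9 kHz.
Within [4.8 kHz, 21.7 kHz]: 6.6 kHz, 8.4 kHz, 14.1 kHz, 15.9 kHz, 21.6 kHz.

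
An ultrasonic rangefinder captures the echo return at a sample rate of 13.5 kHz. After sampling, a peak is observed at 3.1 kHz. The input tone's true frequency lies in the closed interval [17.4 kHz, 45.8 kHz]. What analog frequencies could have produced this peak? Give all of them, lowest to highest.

Frequencies that alias to 3.1 kHz are k·fs ± 3.1 kHz for integer k ≥ 0.
k=0: 3.1 kHz.
k=1: 10.4 kHz, 16.6 kHz.
k=2: 23.9 kHz, 30.1 kHz.
k=3: 37.4 kHz, 43.6 kHz.
k=4: 50.9 kHz, 57.1 kHz.
Within [17.4 kHz, 45.8 kHz]: 23.9 kHz, 30.1 kHz, 37.4 kHz, 43.6 kHz.

23.9 kHz, 30.1 kHz, 37.4 kHz, 43.6 kHz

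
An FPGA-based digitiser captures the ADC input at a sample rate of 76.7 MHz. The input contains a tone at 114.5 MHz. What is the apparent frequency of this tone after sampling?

114.5 MHz mod fs = 37.8 MHz.
37.8 MHz ≤ fs/2 = 38.35 MHz, appears at 37.8 MHz.

37.8 MHz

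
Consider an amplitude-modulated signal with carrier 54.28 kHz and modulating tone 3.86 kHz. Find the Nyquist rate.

116.28 kHz

AM sidebands sit at fc ± fm = 50.42 kHz and 58.14 kHz.
Highest-frequency component: 58.14 kHz.
Nyquist rate = 2 × 58.14 kHz = 116.28 kHz.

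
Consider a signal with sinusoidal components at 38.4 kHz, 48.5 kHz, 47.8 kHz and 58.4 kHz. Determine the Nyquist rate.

Highest-frequency component: 58.4 kHz.
Nyquist rate = 2 × 58.4 kHz = 116.8 kHz.

116.8 kHz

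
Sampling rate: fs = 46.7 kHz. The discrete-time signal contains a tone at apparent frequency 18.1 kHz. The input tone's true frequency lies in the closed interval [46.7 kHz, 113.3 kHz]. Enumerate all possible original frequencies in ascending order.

64.8 kHz, 75.3 kHz, 111.5 kHz

Frequencies that alias to 18.1 kHz are k·fs ± 18.1 kHz for integer k ≥ 0.
k=0: 18.1 kHz.
k=1: 28.6 kHz, 64.8 kHz.
k=2: 75.3 kHz, 111.5 kHz.
k=3: 122 kHz, 158.2 kHz.
Within [46.7 kHz, 113.3 kHz]: 64.8 kHz, 75.3 kHz, 111.5 kHz.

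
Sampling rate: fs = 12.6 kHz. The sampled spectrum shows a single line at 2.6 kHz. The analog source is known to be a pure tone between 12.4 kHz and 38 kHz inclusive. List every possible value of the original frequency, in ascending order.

15.2 kHz, 22.6 kHz, 27.8 kHz, 35.2 kHz

Frequencies that alias to 2.6 kHz are k·fs ± 2.6 kHz for integer k ≥ 0.
k=0: 2.6 kHz.
k=1: 10 kHz, 15.2 kHz.
k=2: 22.6 kHz, 27.8 kHz.
k=3: 35.2 kHz, 40.4 kHz.
k=4: 47.8 kHz, 53 kHz.
Within [12.4 kHz, 38 kHz]: 15.2 kHz, 22.6 kHz, 27.8 kHz, 35.2 kHz.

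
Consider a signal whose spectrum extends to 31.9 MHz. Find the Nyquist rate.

Nyquist rate = 2 × 31.9 MHz = 63.8 MHz.

63.8 MHz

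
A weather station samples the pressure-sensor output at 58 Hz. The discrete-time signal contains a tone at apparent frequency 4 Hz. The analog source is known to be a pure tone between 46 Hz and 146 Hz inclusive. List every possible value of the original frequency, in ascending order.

54 Hz, 62 Hz, 112 Hz, 120 Hz

Frequencies that alias to 4 Hz are k·fs ± 4 Hz for integer k ≥ 0.
k=0: 4 Hz.
k=1: 54 Hz, 62 Hz.
k=2: 112 Hz, 120 Hz.
k=3: 170 Hz, 178 Hz.
Within [46 Hz, 146 Hz]: 54 Hz, 62 Hz, 112 Hz, 120 Hz.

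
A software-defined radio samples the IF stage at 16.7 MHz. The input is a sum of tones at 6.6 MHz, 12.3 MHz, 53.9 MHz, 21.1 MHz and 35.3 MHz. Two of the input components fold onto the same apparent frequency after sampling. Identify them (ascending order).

fs/2 = 8.35 MHz.
6.6 MHz ≤ fs/2 = 8.35 MHz, passes unchanged.
12.3 MHz > fs/2 = 8.35 MHz, folds to fs − 12.3 MHz = 4.4 MHz.
53.9 MHz mod fs = 3.8 MHz.
3.8 MHz ≤ fs/2 = 8.35 MHz, appears at 3.8 MHz.
21.1 MHz mod fs = 4.4 MHz.
4.4 MHz ≤ fs/2 = 8.35 MHz, appears at 4.4 MHz.
35.3 MHz mod fs = 1.9 MHz.
1.9 MHz ≤ fs/2 = 8.35 MHz, appears at 1.9 MHz.
12.3 MHz and 21.1 MHz both map to 4.4 MHz.

12.3 MHz, 21.1 MHz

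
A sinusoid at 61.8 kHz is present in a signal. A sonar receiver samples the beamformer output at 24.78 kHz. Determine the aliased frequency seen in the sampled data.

12.24 kHz

61.8 kHz mod fs = 12.24 kHz.
12.24 kHz ≤ fs/2 = 12.39 kHz, appears at 12.24 kHz.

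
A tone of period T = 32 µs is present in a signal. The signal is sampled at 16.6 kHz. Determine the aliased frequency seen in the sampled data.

1.95 kHz

T = 32 µs → f = 1/T = 31.25 kHz.
31.25 kHz mod fs = 14.65 kHz.
14.65 kHz > fs/2 = 8.3 kHz, folds to fs − 14.65 kHz = 1.95 kHz.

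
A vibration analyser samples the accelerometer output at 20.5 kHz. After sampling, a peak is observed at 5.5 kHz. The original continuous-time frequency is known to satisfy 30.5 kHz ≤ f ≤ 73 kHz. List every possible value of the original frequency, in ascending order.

35.5 kHz, 46.5 kHz, 56 kHz, 67 kHz

Frequencies that alias to 5.5 kHz are k·fs ± 5.5 kHz for integer k ≥ 0.
k=0: 5.5 kHz.
k=1: 15 kHz, 26 kHz.
k=2: 35.5 kHz, 46.5 kHz.
k=3: 56 kHz, 67 kHz.
k=4: 76.5 kHz, 87.5 kHz.
Within [30.5 kHz, 73 kHz]: 35.5 kHz, 46.5 kHz, 56 kHz, 67 kHz.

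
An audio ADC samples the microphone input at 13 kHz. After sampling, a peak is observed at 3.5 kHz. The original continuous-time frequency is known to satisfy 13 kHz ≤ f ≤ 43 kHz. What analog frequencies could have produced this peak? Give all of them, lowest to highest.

16.5 kHz, 22.5 kHz, 29.5 kHz, 35.5 kHz, 42.5 kHz

Frequencies that alias to 3.5 kHz are k·fs ± 3.5 kHz for integer k ≥ 0.
k=0: 3.5 kHz.
k=1: 9.5 kHz, 16.5 kHz.
k=2: 22.5 kHz, 29.5 kHz.
k=3: 35.5 kHz, 42.5 kHz.
k=4: 48.5 kHz, 55.5 kHz.
Within [13 kHz, 43 kHz]: 16.5 kHz, 22.5 kHz, 29.5 kHz, 35.5 kHz, 42.5 kHz.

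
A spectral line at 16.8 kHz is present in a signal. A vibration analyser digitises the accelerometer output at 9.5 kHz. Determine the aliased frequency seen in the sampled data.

2.2 kHz

16.8 kHz mod fs = 7.3 kHz.
7.3 kHz > fs/2 = 4.75 kHz, folds to fs − 7.3 kHz = 2.2 kHz.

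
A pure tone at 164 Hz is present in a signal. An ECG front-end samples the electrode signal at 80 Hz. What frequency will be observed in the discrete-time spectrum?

4 Hz

164 Hz mod fs = 4 Hz.
4 Hz ≤ fs/2 = 40 Hz, appears at 4 Hz.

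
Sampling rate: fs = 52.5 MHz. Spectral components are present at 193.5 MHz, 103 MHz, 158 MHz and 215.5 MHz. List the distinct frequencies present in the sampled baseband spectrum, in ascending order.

0.5 MHz, 2 MHz, 5.5 MHz, 16.5 MHz

fs/2 = 26.25 MHz.
193.5 MHz mod fs = 36 MHz.
36 MHz > fs/2 = 26.25 MHz, folds to fs − 36 MHz = 16.5 MHz.
103 MHz mod fs = 50.5 MHz.
50.5 MHz > fs/2 = 26.25 MHz, folds to fs − 50.5 MHz = 2 MHz.
158 MHz mod fs = 0.5 MHz.
0.5 MHz ≤ fs/2 = 26.25 MHz, appears at 0.5 MHz.
215.5 MHz mod fs = 5.5 MHz.
5.5 MHz ≤ fs/2 = 26.25 MHz, appears at 5.5 MHz.
Distinct values: {0.5 MHz, 2 MHz, 5.5 MHz, 16.5 MHz}.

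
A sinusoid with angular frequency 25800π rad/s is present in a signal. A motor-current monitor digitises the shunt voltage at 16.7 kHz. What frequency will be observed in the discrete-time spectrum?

ω = 25800π rad/s → f = ω/(2π) = 12900 Hz = 12.9 kHz.
12.9 kHz > fs/2 = 8.35 kHz, folds to fs − 12.9 kHz = 3.8 kHz.

3.8 kHz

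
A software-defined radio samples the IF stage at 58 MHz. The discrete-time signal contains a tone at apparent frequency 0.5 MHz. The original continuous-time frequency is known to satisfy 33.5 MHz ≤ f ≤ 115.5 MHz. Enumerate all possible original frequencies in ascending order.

Frequencies that alias to 0.5 MHz are k·fs ± 0.5 MHz for integer k ≥ 0.
k=0: 0.5 MHz.
k=1: 57.5 MHz, 58.5 MHz.
k=2: 115.5 MHz, 116.5 MHz.
k=3: 173.5 MHz, 174.5 MHz.
Within [33.5 MHz, 115.5 MHz]: 57.5 MHz, 58.5 MHz, 115.5 MHz.

57.5 MHz, 58.5 MHz, 115.5 MHz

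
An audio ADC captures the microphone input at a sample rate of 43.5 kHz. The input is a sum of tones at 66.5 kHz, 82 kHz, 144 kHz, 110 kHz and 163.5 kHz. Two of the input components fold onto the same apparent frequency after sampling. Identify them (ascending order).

fs/2 = 21.75 kHz.
66.5 kHz mod fs = 23 kHz.
23 kHz > fs/2 = 21.75 kHz, folds to fs − 23 kHz = 20.5 kHz.
82 kHz mod fs = 38.5 kHz.
38.5 kHz > fs/2 = 21.75 kHz, folds to fs − 38.5 kHz = 5 kHz.
144 kHz mod fs = 13.5 kHz.
13.5 kHz ≤ fs/2 = 21.75 kHz, appears at 13.5 kHz.
110 kHz mod fs = 23 kHz.
23 kHz > fs/2 = 21.75 kHz, folds to fs − 23 kHz = 20.5 kHz.
163.5 kHz mod fs = 33 kHz.
33 kHz > fs/2 = 21.75 kHz, folds to fs − 33 kHz = 10.5 kHz.
66.5 kHz and 110 kHz both map to 20.5 kHz.

66.5 kHz, 110 kHz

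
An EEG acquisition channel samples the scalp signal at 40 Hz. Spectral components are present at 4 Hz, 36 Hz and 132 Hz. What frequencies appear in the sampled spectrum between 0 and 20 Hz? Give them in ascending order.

fs/2 = 20 Hz.
4 Hz ≤ fs/2 = 20 Hz, passes unchanged.
36 Hz > fs/2 = 20 Hz, folds to fs − 36 Hz = 4 Hz.
132 Hz mod fs = 12 Hz.
12 Hz ≤ fs/2 = 20 Hz, appears at 12 Hz.
Distinct values: {4 Hz, 12 Hz}.

4 Hz, 12 Hz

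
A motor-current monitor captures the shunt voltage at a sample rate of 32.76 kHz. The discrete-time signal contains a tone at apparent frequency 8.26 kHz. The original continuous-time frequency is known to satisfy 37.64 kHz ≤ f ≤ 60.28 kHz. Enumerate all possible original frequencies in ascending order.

Frequencies that alias to 8.26 kHz are k·fs ± 8.26 kHz for integer k ≥ 0.
k=0: 8.26 kHz.
k=1: 24.5 kHz, 41.02 kHz.
k=2: 57.26 kHz, 73.78 kHz.
k=3: 90.02 kHz, 106.54 kHz.
Within [37.64 kHz, 60.28 kHz]: 41.02 kHz, 57.26 kHz.

41.02 kHz, 57.26 kHz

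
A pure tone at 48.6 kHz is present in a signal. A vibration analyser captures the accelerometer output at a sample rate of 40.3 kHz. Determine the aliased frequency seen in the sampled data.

48.6 kHz mod fs = 8.3 kHz.
8.3 kHz ≤ fs/2 = 20.15 kHz, appears at 8.3 kHz.

8.3 kHz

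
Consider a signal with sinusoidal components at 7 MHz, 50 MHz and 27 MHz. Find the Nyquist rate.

100 MHz

Highest-frequency component: 50 MHz.
Nyquist rate = 2 × 50 MHz = 100 MHz.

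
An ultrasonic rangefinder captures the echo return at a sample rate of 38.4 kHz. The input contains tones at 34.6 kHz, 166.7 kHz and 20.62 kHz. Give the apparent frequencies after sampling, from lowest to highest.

3.8 kHz, 13.1 kHz, 17.78 kHz

fs/2 = 19.2 kHz.
34.6 kHz > fs/2 = 19.2 kHz, folds to fs − 34.6 kHz = 3.8 kHz.
166.7 kHz mod fs = 13.1 kHz.
13.1 kHz ≤ fs/2 = 19.2 kHz, appears at 13.1 kHz.
20.62 kHz > fs/2 = 19.2 kHz, folds to fs − 20.62 kHz = 17.78 kHz.
Distinct values: {3.8 kHz, 13.1 kHz, 17.78 kHz}.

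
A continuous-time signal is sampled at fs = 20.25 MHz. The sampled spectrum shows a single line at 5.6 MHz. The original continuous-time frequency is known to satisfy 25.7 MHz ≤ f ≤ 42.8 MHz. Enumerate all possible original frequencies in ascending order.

Frequencies that alias to 5.6 MHz are k·fs ± 5.6 MHz for integer k ≥ 0.
k=0: 5.6 MHz.
k=1: 14.65 MHz, 25.85 MHz.
k=2: 34.9 MHz, 46.1 MHz.
k=3: 55.15 MHz, 66.35 MHz.
Within [25.7 MHz, 42.8 MHz]: 25.85 MHz, 34.9 MHz.

25.85 MHz, 34.9 MHz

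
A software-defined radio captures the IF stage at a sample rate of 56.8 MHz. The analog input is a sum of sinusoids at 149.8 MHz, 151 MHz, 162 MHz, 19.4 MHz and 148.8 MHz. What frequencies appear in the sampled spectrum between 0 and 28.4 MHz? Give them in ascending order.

8.4 MHz, 19.4 MHz, 20.6 MHz, 21.6 MHz

fs/2 = 28.4 MHz.
149.8 MHz mod fs = 36.2 MHz.
36.2 MHz > fs/2 = 28.4 MHz, folds to fs − 36.2 MHz = 20.6 MHz.
151 MHz mod fs = 37.4 MHz.
37.4 MHz > fs/2 = 28.4 MHz, folds to fs − 37.4 MHz = 19.4 MHz.
162 MHz mod fs = 48.4 MHz.
48.4 MHz > fs/2 = 28.4 MHz, folds to fs − 48.4 MHz = 8.4 MHz.
19.4 MHz ≤ fs/2 = 28.4 MHz, passes unchanged.
148.8 MHz mod fs = 35.2 MHz.
35.2 MHz > fs/2 = 28.4 MHz, folds to fs − 35.2 MHz = 21.6 MHz.
Distinct values: {8.4 MHz, 19.4 MHz, 20.6 MHz, 21.6 MHz}.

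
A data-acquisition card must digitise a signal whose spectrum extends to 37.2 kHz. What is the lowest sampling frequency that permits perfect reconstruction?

74.4 kHz

Nyquist rate = 2 × 37.2 kHz = 74.4 kHz.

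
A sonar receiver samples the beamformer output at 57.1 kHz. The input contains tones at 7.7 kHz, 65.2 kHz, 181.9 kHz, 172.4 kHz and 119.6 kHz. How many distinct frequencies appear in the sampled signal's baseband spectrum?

fs/2 = 28.55 kHz.
7.7 kHz ≤ fs/2 = 28.55 kHz, passes unchanged.
65.2 kHz mod fs = 8.1 kHz.
8.1 kHz ≤ fs/2 = 28.55 kHz, appears at 8.1 kHz.
181.9 kHz mod fs = 10.6 kHz.
10.6 kHz ≤ fs/2 = 28.55 kHz, appears at 10.6 kHz.
172.4 kHz mod fs = 1.1 kHz.
1.1 kHz ≤ fs/2 = 28.55 kHz, appears at 1.1 kHz.
119.6 kHz mod fs = 5.4 kHz.
5.4 kHz ≤ fs/2 = 28.55 kHz, appears at 5.4 kHz.
Distinct values: {1.1 kHz, 5.4 kHz, 7.7 kHz, 8.1 kHz, 10.6 kHz} → 5.

5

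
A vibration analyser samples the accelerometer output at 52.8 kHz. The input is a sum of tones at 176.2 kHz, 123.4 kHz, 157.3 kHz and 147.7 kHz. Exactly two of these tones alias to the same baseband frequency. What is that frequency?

fs/2 = 26.4 kHz.
176.2 kHz mod fs = 17.8 kHz.
17.8 kHz ≤ fs/2 = 26.4 kHz, appears at 17.8 kHz.
123.4 kHz mod fs = 17.8 kHz.
17.8 kHz ≤ fs/2 = 26.4 kHz, appears at 17.8 kHz.
157.3 kHz mod fs = 51.7 kHz.
51.7 kHz > fs/2 = 26.4 kHz, folds to fs − 51.7 kHz = 1.1 kHz.
147.7 kHz mod fs = 42.1 kHz.
42.1 kHz > fs/2 = 26.4 kHz, folds to fs − 42.1 kHz = 10.7 kHz.
123.4 kHz and 176.2 kHz both map to 17.8 kHz.

17.8 kHz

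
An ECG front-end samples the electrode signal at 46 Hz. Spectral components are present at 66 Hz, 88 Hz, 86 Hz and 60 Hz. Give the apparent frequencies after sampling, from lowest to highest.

4 Hz, 6 Hz, 14 Hz, 20 Hz

fs/2 = 23 Hz.
66 Hz mod fs = 20 Hz.
20 Hz ≤ fs/2 = 23 Hz, appears at 20 Hz.
88 Hz mod fs = 42 Hz.
42 Hz > fs/2 = 23 Hz, folds to fs − 42 Hz = 4 Hz.
86 Hz mod fs = 40 Hz.
40 Hz > fs/2 = 23 Hz, folds to fs − 40 Hz = 6 Hz.
60 Hz mod fs = 14 Hz.
14 Hz ≤ fs/2 = 23 Hz, appears at 14 Hz.
Distinct values: {4 Hz, 6 Hz, 14 Hz, 20 Hz}.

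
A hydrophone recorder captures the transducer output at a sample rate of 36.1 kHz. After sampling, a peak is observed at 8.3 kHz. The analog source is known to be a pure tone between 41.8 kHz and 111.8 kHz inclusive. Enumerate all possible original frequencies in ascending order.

Frequencies that alias to 8.3 kHz are k·fs ± 8.3 kHz for integer k ≥ 0.
k=0: 8.3 kHz.
k=1: 27.8 kHz, 44.4 kHz.
k=2: 63.9 kHz, 80.5 kHz.
k=3: 100 kHz, 116.6 kHz.
k=4: 136.1 kHz, 152.7 kHz.
Within [41.8 kHz, 111.8 kHz]: 44.4 kHz, 63.9 kHz, 80.5 kHz, 100 kHz.

44.4 kHz, 63.9 kHz, 80.5 kHz, 100 kHz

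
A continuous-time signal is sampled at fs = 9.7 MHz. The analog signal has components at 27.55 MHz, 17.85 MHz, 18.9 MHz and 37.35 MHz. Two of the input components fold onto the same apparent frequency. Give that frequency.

fs/2 = 4.85 MHz.
27.55 MHz mod fs = 8.15 MHz.
8.15 MHz > fs/2 = 4.85 MHz, folds to fs − 8.15 MHz = 1.55 MHz.
17.85 MHz mod fs = 8.15 MHz.
8.15 MHz > fs/2 = 4.85 MHz, folds to fs − 8.15 MHz = 1.55 MHz.
18.9 MHz mod fs = 9.2 MHz.
9.2 MHz > fs/2 = 4.85 MHz, folds to fs − 9.2 MHz = 0.5 MHz.
37.35 MHz mod fs = 8.25 MHz.
8.25 MHz > fs/2 = 4.85 MHz, folds to fs − 8.25 MHz = 1.45 MHz.
17.85 MHz and 27.55 MHz both map to 1.55 MHz.

1.55 MHz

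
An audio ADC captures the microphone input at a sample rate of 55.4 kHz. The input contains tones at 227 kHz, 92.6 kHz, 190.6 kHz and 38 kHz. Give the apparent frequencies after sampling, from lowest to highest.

fs/2 = 27.7 kHz.
227 kHz mod fs = 5.4 kHz.
5.4 kHz ≤ fs/2 = 27.7 kHz, appears at 5.4 kHz.
92.6 kHz mod fs = 37.2 kHz.
37.2 kHz > fs/2 = 27.7 kHz, folds to fs − 37.2 kHz = 18.2 kHz.
190.6 kHz mod fs = 24.4 kHz.
24.4 kHz ≤ fs/2 = 27.7 kHz, appears at 24.4 kHz.
38 kHz > fs/2 = 27.7 kHz, folds to fs − 38 kHz = 17.4 kHz.
Distinct values: {5.4 kHz, 17.4 kHz, 18.2 kHz, 24.4 kHz}.

5.4 kHz, 17.4 kHz, 18.2 kHz, 24.4 kHz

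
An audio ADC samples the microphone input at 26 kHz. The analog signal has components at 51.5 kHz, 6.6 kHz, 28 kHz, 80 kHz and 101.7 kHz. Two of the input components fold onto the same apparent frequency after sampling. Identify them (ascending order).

28 kHz, 80 kHz

fs/2 = 13 kHz.
51.5 kHz mod fs = 25.5 kHz.
25.5 kHz > fs/2 = 13 kHz, folds to fs − 25.5 kHz = 0.5 kHz.
6.6 kHz ≤ fs/2 = 13 kHz, passes unchanged.
28 kHz mod fs = 2 kHz.
2 kHz ≤ fs/2 = 13 kHz, appears at 2 kHz.
80 kHz mod fs = 2 kHz.
2 kHz ≤ fs/2 = 13 kHz, appears at 2 kHz.
101.7 kHz mod fs = 23.7 kHz.
23.7 kHz > fs/2 = 13 kHz, folds to fs − 23.7 kHz = 2.3 kHz.
28 kHz and 80 kHz both map to 2 kHz.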